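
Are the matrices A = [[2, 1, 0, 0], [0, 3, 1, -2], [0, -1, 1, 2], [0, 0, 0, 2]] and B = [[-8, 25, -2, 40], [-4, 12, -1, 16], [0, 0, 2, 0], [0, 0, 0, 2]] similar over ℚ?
Yes.

Two matrices over a field are similar if and only if they have the same invariant factors.

Both A and B have characteristic polynomial (x - 2)^4 and minimal polynomial (x - 2)^3. Computing further, both have invariant factors x - 2, (x - 2)^3. Hence A and B are similar.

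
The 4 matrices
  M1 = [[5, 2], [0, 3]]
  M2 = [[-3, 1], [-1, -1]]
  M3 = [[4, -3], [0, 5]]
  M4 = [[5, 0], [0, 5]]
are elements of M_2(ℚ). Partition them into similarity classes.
4 classes: {M1}, {M2}, {M3}, {M4}

Characteristic polynomials: χ_{M1} = (x - 5)(x - 3), χ_{M2} = (x + 2)^2, χ_{M3} = (x - 5)(x - 4), χ_{M4} = (x - 5)^2.

{M1}: invariant factors (x - 5)(x - 3).

{M2}: invariant factors (x + 2)^2.

{M3}: invariant factors (x - 5)(x - 4).

{M4}: invariant factors x - 5, x - 5.

Matrices are similar if and only if their invariant-factor lists agree; the partition into similarity classes is {M1}, {M2}, {M3}, {M4}.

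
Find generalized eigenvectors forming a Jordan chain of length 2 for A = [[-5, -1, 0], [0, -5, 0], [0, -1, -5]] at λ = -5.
v_1 = [[1, 1, 2]]^T, v_2 = [[-1, 0, -1]]^T

We seek v_1 ∈ ker((A + 5I)^2) \ ker(A + 5I), then set v_{i+1} = (A + 5I) v_i.

One such chain is v_1 = [[1, 1, 2]]^T, v_2 = [[-1, 0, -1]]^T. Check: (A + 5I) v_2 = [[0, 0, 0]]^T = 0.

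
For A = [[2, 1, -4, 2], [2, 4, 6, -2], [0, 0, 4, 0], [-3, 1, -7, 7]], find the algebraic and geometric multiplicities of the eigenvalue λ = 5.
algebraic multiplicity 1, geometric multiplicity 1

The characteristic polynomial is (x - 5)(x - 4)^3, so the factor x - 5 appears with exponent 1: the algebraic multiplicity is 1.

rank(A - 5I) = 3, so the eigenspace has dimension 4 - 3 = 1: the geometric multiplicity is 1.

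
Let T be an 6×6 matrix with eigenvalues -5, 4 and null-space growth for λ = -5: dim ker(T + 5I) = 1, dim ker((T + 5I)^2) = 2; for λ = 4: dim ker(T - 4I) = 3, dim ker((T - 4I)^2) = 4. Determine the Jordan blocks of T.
λ = -5: successive nullity increments [1, 1] count blocks of size ≥ k; block sizes are [2].
λ = 4: successive nullity increments [3, 1] count blocks of size ≥ k; block sizes are [2, 1, 1].

Jordan blocks: (-5, 2), (4, 2), (4, 1), (4, 1)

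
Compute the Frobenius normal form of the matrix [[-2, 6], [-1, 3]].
The invariant factors of A (the non-unit diagonal entries of the Smith normal form of xI - A over ℚ[x]) are x(x - 1), each dividing the next. The characteristic polynomial is their product, x(x - 1).

The rational canonical form is the block-diagonal matrix of companion matrices C(f_i):
R = [[0, 0], [1, 1]].

R = [[0, 0], [1, 1]]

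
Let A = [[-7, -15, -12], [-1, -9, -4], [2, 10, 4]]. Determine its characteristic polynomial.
xI - A = [[x + 7, 15, 12], [1, x + 9, 4], [-2, -10, x - 4]].

Expanding det(xI - A) along the first row:
det(xI - A) = + (x + 7)·det([[x + 9, 4], [-10, x - 4]]) - (15)·det([[1, 4], [-2, x - 4]]) + (12)·det([[1, x + 9], [-2, -10]]).

Evaluating gives χ_A(x) = x^3 + 12x^2 + 48x + 64 = (x + 4)^3.

χ_A(x) = (x + 4)^3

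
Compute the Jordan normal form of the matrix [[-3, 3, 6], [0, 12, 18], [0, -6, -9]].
The characteristic polynomial is det(xI - A) = x(x - 3)(x + 3), so the eigenvalues are -3 (algebraic multiplicity 1), 0 (algebraic multiplicity 1), 3 (algebraic multiplicity 1).

For λ = -3: algebraic multiplicity 1 gives one 1×1 block.

For λ = 0: algebraic multiplicity 1 gives one 1×1 block.

For λ = 3: algebraic multiplicity 1 gives one 1×1 block.

Assembling the blocks gives the Jordan form J above.

J = [[-3, 0, 0], [0, 0, 0], [0, 0, 3]]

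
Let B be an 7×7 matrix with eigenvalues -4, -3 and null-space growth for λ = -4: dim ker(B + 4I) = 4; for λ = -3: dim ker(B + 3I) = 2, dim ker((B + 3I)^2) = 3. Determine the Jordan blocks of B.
Jordan blocks: (-4, 1), (-4, 1), (-4, 1), (-4, 1), (-3, 2), (-3, 1)

λ = -4: successive nullity increments [4] count blocks of size ≥ k; block sizes are [1, 1, 1, 1].
λ = -3: successive nullity increments [2, 1] count blocks of size ≥ k; block sizes are [2, 1].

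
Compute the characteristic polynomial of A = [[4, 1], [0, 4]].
xI - A = [[x - 4, -1], [0, x - 4]].

Expanding det(xI - A) along the first row:
det(xI - A) = + (x - 4)·det([[x - 4]]) - (-1)·det([[0]]).

Evaluating gives χ_A(x) = x^2 - 8x + 16 = (x - 4)^2.

χ_A(x) = (x - 4)^2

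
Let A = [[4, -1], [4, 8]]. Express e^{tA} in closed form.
A has Jordan form J = [[6, 1], [0, 6]] with A = PJP^{-1}, so e^{tA} = P e^{tJ} P^{-1}.

For a Jordan block J_k(λ), e^{tJ_k(λ)} = e^{λt} · (I + tN + t^2 N^2/2! + ... + t^{k-1} N^{k-1}/(k-1)!) where N is the nilpotent superdiagonal part.

Assembling the blocks and conjugating back gives the entries of e^{tA} as shown above.

e^{tA} = [[(1 - 2*t)*e^{6*t}, -t*e^{6*t}], [4*t*e^{6*t}, (2*t + 1)*e^{6*t}]]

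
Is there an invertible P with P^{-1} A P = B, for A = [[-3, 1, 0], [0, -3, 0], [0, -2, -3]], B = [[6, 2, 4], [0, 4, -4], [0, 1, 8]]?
trace(A) = -9 but trace(B) = 18. The trace is a similarity invariant, so A and B are not similar.

No.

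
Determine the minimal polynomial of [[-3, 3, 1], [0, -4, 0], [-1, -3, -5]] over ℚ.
The characteristic polynomial factors as (x + 4)^3. The minimal polynomial is ∏(x - λ)^{k_λ} where k_λ is the size of the largest Jordan block at λ.

For λ = -4: rank(A + 4I) = 1, and the largest Jordan block has size 2 (the smallest k with rank((A + 4I)^k) = rank((A + 4I)^(k+1))).

So m_A(x) = (x + 4)^2.

m_A(x) = (x + 4)^2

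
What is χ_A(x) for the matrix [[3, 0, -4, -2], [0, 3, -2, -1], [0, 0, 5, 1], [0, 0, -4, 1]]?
χ_A(x) = (x - 3)^4

xI - A = [[x - 3, 0, 4, 2], [0, x - 3, 2, 1], [0, 0, x - 5, -1], [0, 0, 4, x - 1]].

Expanding det(xI - A) along the first row:
det(xI - A) = + (x - 3)·det([[x - 3, 2, 1], [0, x - 5, -1], [0, 4, x - 1]]) - (0)·det([[0, 2, 1], [0, x - 5, -1], [0, 4, x - 1]]) + (4)·det([[0, x - 3, 1], [0, 0, -1], [0, 0, x - 1]]) - (2)·det([[0, x - 3, 2], [0, 0, x - 5], [0, 0, 4]]).

Evaluating gives χ_A(x) = x^4 - 12x^3 + 54x^2 - 108x + 81 = (x - 3)^4.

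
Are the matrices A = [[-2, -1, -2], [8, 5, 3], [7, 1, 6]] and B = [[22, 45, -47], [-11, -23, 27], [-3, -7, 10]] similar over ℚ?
Yes.

Two matrices over a field are similar if and only if they have the same invariant factors.

Both A and B have characteristic polynomial (x - 3)^3 and minimal polynomial (x - 3)^3. Computing further, both have invariant factors (x - 3)^3. Hence A and B are similar.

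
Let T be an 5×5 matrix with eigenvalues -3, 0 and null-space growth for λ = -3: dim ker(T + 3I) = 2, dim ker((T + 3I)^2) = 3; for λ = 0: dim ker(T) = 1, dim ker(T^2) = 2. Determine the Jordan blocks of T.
Jordan blocks: (-3, 2), (-3, 1), (0, 2)

λ = -3: successive nullity increments [2, 1] count blocks of size ≥ k; block sizes are [2, 1].
λ = 0: successive nullity increments [1, 1] count blocks of size ≥ k; block sizes are [2].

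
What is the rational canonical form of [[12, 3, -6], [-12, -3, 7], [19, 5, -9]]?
The invariant factors of A (the non-unit diagonal entries of the Smith normal form of xI - A over ℚ[x]) are x^3 - 2x + 3, each dividing the next. The characteristic polynomial is their product, x^3 - 2x + 3.

The rational canonical form is the block-diagonal matrix of companion matrices C(f_i):
R = [[0, 0, -3], [1, 0, 2], [0, 1, 0]].

Note the characteristic polynomial does not split into linear factors over ℚ, so A has no Jordan form over ℚ; the rational canonical form exists over any field.

R = [[0, 0, -3], [1, 0, 2], [0, 1, 0]]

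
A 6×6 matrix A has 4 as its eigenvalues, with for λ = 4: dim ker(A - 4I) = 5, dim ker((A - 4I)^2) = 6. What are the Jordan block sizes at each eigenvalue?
Jordan blocks: (4, 2), (4, 1), (4, 1), (4, 1), (4, 1)

λ = 4: successive nullity increments [5, 1] count blocks of size ≥ k; block sizes are [2, 1, 1, 1, 1].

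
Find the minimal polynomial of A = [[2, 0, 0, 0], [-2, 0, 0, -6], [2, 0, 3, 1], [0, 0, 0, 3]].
The characteristic polynomial factors as x(x - 3)^2(x - 2). The minimal polynomial is ∏(x - λ)^{k_λ} where k_λ is the size of the largest Jordan block at λ.

For λ = 0: rank(A) = 3, and the largest Jordan block has size 1 (the smallest k with rank(A^k) = rank(A^(k+1))).
For λ = 2: rank(A - 2I) = 3, and the largest Jordan block has size 1 (the smallest k with rank((A - 2I)^k) = rank((A - 2I)^(k+1))).
For λ = 3: rank(A - 3I) = 3, and the largest Jordan block has size 2 (the smallest k with rank((A - 3I)^k) = rank((A - 3I)^(k+1))).

So m_A(x) = x(x - 3)^2(x - 2).

m_A(x) = x(x - 3)^2(x - 2)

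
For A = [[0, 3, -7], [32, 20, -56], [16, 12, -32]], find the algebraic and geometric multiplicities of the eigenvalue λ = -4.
algebraic multiplicity 3, geometric multiplicity 2

The characteristic polynomial is (x + 4)^3, so the factor x + 4 appears with exponent 3: the algebraic multiplicity is 3.

rank(A + 4I) = 1, so the eigenspace has dimension 3 - 1 = 2: the geometric multiplicity is 2.

Since 2 < 3, A is not diagonalizable.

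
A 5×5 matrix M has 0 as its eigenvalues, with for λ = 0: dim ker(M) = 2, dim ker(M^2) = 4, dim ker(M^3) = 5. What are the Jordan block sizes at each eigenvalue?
Jordan blocks: (0, 3), (0, 2)

λ = 0: successive nullity increments [2, 2, 1] count blocks of size ≥ k; block sizes are [3, 2].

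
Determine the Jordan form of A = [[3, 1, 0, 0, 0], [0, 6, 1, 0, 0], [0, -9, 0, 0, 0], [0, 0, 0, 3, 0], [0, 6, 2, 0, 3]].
The characteristic polynomial is det(xI - A) = (x - 3)^5, so the eigenvalues are 3 (algebraic multiplicity 5).

For λ = 3: rank(A - 3I) = 2, rank((A - 3I)^2) = 1, rank((A - 3I)^3) = 0. The eigenspace has dimension 5 - 2 = 3, so there are 3 Jordan blocks; the rank sequence gives block sizes [3, 1, 1].

Assembling the blocks gives the Jordan form J above.

J = [[3, 1, 0, 0, 0], [0, 3, 1, 0, 0], [0, 0, 3, 0, 0], [0, 0, 0, 3, 0], [0, 0, 0, 0, 3]]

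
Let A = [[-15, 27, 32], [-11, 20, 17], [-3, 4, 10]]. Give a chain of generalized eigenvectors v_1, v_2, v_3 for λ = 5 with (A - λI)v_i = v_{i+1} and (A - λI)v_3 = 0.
v_1 = [[4, 2, 1]]^T, v_2 = [[6, 3, 1]]^T, v_3 = [[-7, -4, -1]]^T

We seek v_1 ∈ ker((A - 5I)^3) \ ker((A - 5I)^2), then set v_{i+1} = (A - 5I) v_i.

One such chain is v_1 = [[4, 2, 1]]^T, v_2 = [[6, 3, 1]]^T, v_3 = [[-7, -4, -1]]^T. Check: (A - 5I) v_3 = [[0, 0, 0]]^T = 0.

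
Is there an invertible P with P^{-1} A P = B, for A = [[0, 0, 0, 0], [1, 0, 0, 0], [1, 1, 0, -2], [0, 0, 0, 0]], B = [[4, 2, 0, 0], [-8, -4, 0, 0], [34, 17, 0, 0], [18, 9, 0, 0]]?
Both have characteristic polynomial x^4, but the minimal polynomial of A is x^3 while the minimal polynomial of B is x^2. The minimal polynomial is a similarity invariant, so A and B are not similar.

No.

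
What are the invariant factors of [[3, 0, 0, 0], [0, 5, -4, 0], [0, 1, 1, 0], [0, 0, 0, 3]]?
The Jordan structure of A has elementary divisors (x - 3)^2, (x - 3), (x - 3). Arranging the block sizes at each eigenvalue in decreasing order and taking row products gives the invariant factors.

Invariant factors (smallest first, each dividing the next): x - 3, x - 3, (x - 3)^2.

Check: the last factor (x - 3)^2 is the minimal polynomial, and the product (x - 3)^4 is the characteristic polynomial.

x - 3, x - 3, (x - 3)^2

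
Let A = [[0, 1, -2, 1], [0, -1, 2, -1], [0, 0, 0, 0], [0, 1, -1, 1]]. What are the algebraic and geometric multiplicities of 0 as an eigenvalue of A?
The characteristic polynomial is x^4, so the factor x appears with exponent 4: the algebraic multiplicity is 4.

rank(A) = 2, so the eigenspace has dimension 4 - 2 = 2: the geometric multiplicity is 2.

Since 2 < 4, A is not diagonalizable.

algebraic multiplicity 4, geometric multiplicity 2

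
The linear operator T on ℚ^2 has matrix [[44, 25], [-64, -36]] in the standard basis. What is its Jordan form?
The characteristic polynomial is det(xI - A) = (x - 4)^2, so the eigenvalues are 4 (algebraic multiplicity 2).

For λ = 4: rank(A - 4I) = 1, rank((A - 4I)^2) = 0. The eigenspace has dimension 2 - 1 = 1, so there is 1 Jordan block; the rank sequence gives block sizes [2].

Assembling the blocks gives the Jordan form J above.

J = [[4, 1], [0, 4]]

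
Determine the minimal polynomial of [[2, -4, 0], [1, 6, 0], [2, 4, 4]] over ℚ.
m_A(x) = (x - 4)^2

The characteristic polynomial factors as (x - 4)^3. The minimal polynomial is ∏(x - λ)^{k_λ} where k_λ is the size of the largest Jordan block at λ.

For λ = 4: rank(A - 4I) = 1, and the largest Jordan block has size 2 (the smallest k with rank((A - 4I)^k) = rank((A - 4I)^(k+1))).

So m_A(x) = (x - 4)^2.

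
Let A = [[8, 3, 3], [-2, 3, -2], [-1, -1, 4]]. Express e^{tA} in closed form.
A has Jordan form J = [[5, 1, 0], [0, 5, 0], [0, 0, 5]] with A = PJP^{-1}, so e^{tA} = P e^{tJ} P^{-1}.

For a Jordan block J_k(λ), e^{tJ_k(λ)} = e^{λt} · (I + tN + t^2 N^2/2! + ... + t^{k-1} N^{k-1}/(k-1)!) where N is the nilpotent superdiagonal part.

Assembling the blocks and conjugating back gives the entries of e^{tA} as shown above.

e^{tA} = [[(3*t + 1)*e^{5*t}, 3*t*e^{5*t}, 3*t*e^{5*t}], [-2*t*e^{5*t}, (1 - 2*t)*e^{5*t}, -2*t*e^{5*t}], [-t*e^{5*t}, -t*e^{5*t}, (1 - t)*e^{5*t}]]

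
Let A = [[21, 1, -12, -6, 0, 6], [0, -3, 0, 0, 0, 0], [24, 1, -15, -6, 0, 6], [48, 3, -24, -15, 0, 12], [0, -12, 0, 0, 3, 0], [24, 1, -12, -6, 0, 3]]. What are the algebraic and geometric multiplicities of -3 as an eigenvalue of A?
algebraic multiplicity 4, geometric multiplicity 3

The characteristic polynomial is (x - 3)^2(x + 3)^4, so the factor x + 3 appears with exponent 4: the algebraic multiplicity is 4.

rank(A + 3I) = 3, so the eigenspace has dimension 6 - 3 = 3: the geometric multiplicity is 3.

Since 3 < 4, A is not diagonalizable.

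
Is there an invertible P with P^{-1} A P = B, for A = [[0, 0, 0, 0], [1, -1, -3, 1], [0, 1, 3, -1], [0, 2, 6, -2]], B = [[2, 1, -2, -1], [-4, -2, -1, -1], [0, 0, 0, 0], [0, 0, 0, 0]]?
Two matrices over a field are similar if and only if they have the same invariant factors.

Both A and B have characteristic polynomial x^4 and minimal polynomial x^3. Computing further, both have invariant factors x, x^3. Hence A and B are similar.

Yes.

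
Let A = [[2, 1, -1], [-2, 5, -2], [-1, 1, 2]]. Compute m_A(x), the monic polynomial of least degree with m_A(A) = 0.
The characteristic polynomial factors as (x - 3)^3. The minimal polynomial is ∏(x - λ)^{k_λ} where k_λ is the size of the largest Jordan block at λ.

For λ = 3: rank(A - 3I) = 1, and the largest Jordan block has size 2 (the smallest k with rank((A - 3I)^k) = rank((A - 3I)^(k+1))).

So m_A(x) = (x - 3)^2.

m_A(x) = (x - 3)^2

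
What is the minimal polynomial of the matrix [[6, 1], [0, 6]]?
The characteristic polynomial factors as (x - 6)^2. The minimal polynomial is ∏(x - λ)^{k_λ} where k_λ is the size of the largest Jordan block at λ.

For λ = 6: rank(A - 6I) = 1, and the largest Jordan block has size 2 (the smallest k with rank((A - 6I)^k) = rank((A - 6I)^(k+1))).

So m_A(x) = (x - 6)^2.

m_A(x) = (x - 6)^2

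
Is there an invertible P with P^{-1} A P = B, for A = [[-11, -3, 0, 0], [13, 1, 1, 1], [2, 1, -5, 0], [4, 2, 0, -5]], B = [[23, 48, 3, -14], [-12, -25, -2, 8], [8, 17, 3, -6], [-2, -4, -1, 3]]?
trace(A) = -20 but trace(B) = 4. The trace is a similarity invariant, so A and B are not similar.

No.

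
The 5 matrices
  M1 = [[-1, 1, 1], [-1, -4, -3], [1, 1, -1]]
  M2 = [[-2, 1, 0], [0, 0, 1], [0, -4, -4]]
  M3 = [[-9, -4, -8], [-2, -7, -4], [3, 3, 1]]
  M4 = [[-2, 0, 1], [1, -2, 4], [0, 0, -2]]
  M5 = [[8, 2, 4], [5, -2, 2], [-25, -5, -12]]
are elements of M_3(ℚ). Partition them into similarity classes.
2 classes: {M1, M2, M4, M5}, {M3}

Characteristic polynomials: χ_{M1} = (x + 2)^3, χ_{M2} = (x + 2)^3, χ_{M3} = (x + 5)^3, χ_{M4} = (x + 2)^3, χ_{M5} = (x + 2)^3.

{M1, M2, M4, M5}: invariant factors (x + 2)^3.

{M3}: invariant factors x + 5, (x + 5)^2.

Matrices are similar if and only if their invariant-factor lists agree; the partition into similarity classes is {M1, M2, M4, M5}, {M3}.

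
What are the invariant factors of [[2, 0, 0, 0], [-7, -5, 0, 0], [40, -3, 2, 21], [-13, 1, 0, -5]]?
(x - 2)^2(x + 5)^2

The Jordan structure of A has elementary divisors (x + 5)^2, (x - 2)^2. Arranging the block sizes at each eigenvalue in decreasing order and taking row products gives the invariant factors.

Invariant factors (smallest first, each dividing the next): (x - 2)^2(x + 5)^2.

Check: the last factor (x - 2)^2(x + 5)^2 is the minimal polynomial, and the product (x - 2)^2(x + 5)^2 is the characteristic polynomial.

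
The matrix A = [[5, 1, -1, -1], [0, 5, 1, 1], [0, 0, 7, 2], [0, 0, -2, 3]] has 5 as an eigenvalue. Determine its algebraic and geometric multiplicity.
The characteristic polynomial is (x - 5)^4, so the factor x - 5 appears with exponent 4: the algebraic multiplicity is 4.

rank(A - 5I) = 2, so the eigenspace has dimension 4 - 2 = 2: the geometric multiplicity is 2.

Since 2 < 4, A is not diagonalizable.

algebraic multiplicity 4, geometric multiplicity 2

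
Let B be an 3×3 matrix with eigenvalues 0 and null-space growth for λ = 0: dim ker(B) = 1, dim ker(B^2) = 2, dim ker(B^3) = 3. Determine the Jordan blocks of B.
λ = 0: successive nullity increments [1, 1, 1] count blocks of size ≥ k; block sizes are [3].

Jordan blocks: (0, 3)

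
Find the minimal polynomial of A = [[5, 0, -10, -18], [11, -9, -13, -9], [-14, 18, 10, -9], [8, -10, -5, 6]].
The characteristic polynomial factors as (x - 3)^4. The minimal polynomial is ∏(x - λ)^{k_λ} where k_λ is the size of the largest Jordan block at λ.

For λ = 3: rank(A - 3I) = 2, and the largest Jordan block has size 2 (the smallest k with rank((A - 3I)^k) = rank((A - 3I)^(k+1))).

So m_A(x) = (x - 3)^2.

m_A(x) = (x - 3)^2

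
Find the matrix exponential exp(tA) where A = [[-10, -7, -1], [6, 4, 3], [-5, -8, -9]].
A has Jordan form J = [[-5, 1, 0], [0, -5, 1], [0, 0, -5]] with A = PJP^{-1}, so e^{tA} = P e^{tJ} P^{-1}.

For a Jordan block J_k(λ), e^{tJ_k(λ)} = e^{λt} · (I + tN + t^2 N^2/2! + ... + t^{k-1} N^{k-1}/(k-1)!) where N is the nilpotent superdiagonal part.

Assembling the blocks and conjugating back gives the entries of e^{tA} as shown above.

e^{tA} = [[(-6*t^2 - 5*t + 1)*e^{-5*t}, t*(-10*t - 7)*e^{-5*t}, -t*(6*t + 1)*e^{-5*t}], [3*t*(3*t + 4)*e^{-5*t}/2, (15*t^2 + 18*t + 2)*e^{-5*t}/2, 3*t*(3*t + 2)*e^{-5*t}/2], [t*(-3*t - 10)*e^{-5*t}/2, t*(-5*t - 16)*e^{-5*t}/2, (-3*t^2 - 8*t + 2)*e^{-5*t}/2]]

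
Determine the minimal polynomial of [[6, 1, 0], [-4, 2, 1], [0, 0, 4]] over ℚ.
m_A(x) = (x - 4)^3

The characteristic polynomial factors as (x - 4)^3. The minimal polynomial is ∏(x - λ)^{k_λ} where k_λ is the size of the largest Jordan block at λ.

For λ = 4: rank(A - 4I) = 2, and the largest Jordan block has size 3 (the smallest k with rank((A - 4I)^k) = rank((A - 4I)^(k+1))).

So m_A(x) = (x - 4)^3.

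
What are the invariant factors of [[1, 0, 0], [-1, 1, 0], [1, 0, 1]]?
x - 1, (x - 1)^2

The Jordan structure of A has elementary divisors (x - 1)^2, (x - 1). Arranging the block sizes at each eigenvalue in decreasing order and taking row products gives the invariant factors.

Invariant factors (smallest first, each dividing the next): x - 1, (x - 1)^2.

Check: the last factor (x - 1)^2 is the minimal polynomial, and the product (x - 1)^3 is the characteristic polynomial.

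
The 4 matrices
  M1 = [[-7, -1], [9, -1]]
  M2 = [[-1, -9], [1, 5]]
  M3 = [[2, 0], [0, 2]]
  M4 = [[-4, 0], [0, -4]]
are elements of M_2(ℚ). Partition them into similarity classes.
Characteristic polynomials: χ_{M1} = (x + 4)^2, χ_{M2} = (x - 2)^2, χ_{M3} = (x - 2)^2, χ_{M4} = (x + 4)^2.

{M1}: invariant factors (x + 4)^2.

{M2}: invariant factors (x - 2)^2.

{M3}: invariant factors x - 2, x - 2.

{M4}: invariant factors x + 4, x + 4.

Matrices are similar if and only if their invariant-factor lists agree; the partition into similarity classes is {M1}, {M2}, {M3}, {M4}.

4 classes: {M1}, {M2}, {M3}, {M4}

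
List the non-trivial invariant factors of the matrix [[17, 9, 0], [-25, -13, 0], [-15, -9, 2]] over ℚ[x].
x - 2, (x - 2)^2

The Jordan structure of A has elementary divisors (x - 2)^2, (x - 2). Arranging the block sizes at each eigenvalue in decreasing order and taking row products gives the invariant factors.

Invariant factors (smallest first, each dividing the next): x - 2, (x - 2)^2.

Check: the last factor (x - 2)^2 is the minimal polynomial, and the product (x - 2)^3 is the characteristic polynomial.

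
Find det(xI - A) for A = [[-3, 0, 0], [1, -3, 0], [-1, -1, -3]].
xI - A = [[x + 3, 0, 0], [-1, x + 3, 0], [1, 1, x + 3]].

Expanding det(xI - A) along the first row:
det(xI - A) = + (x + 3)·det([[x + 3, 0], [1, x + 3]]) - (0)·det([[-1, 0], [1, x + 3]]) + (0)·det([[-1, x + 3], [1, 1]]).

Evaluating gives χ_A(x) = x^3 + 9x^2 + 27x + 27 = (x + 3)^3.

χ_A(x) = (x + 3)^3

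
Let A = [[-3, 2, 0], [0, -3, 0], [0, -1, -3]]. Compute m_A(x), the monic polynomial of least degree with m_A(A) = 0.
m_A(x) = (x + 3)^2

The characteristic polynomial factors as (x + 3)^3. The minimal polynomial is ∏(x - λ)^{k_λ} where k_λ is the size of the largest Jordan block at λ.

For λ = -3: rank(A + 3I) = 1, and the largest Jordan block has size 2 (the smallest k with rank((A + 3I)^k) = rank((A + 3I)^(k+1))).

So m_A(x) = (x + 3)^2.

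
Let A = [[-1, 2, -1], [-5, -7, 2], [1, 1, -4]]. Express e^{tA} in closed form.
e^{tA} = [[(-t^2 + 3*t + 1)*e^{-4*t}, t*(4 - t)*e^{-4*t}/2, t*(t - 2)*e^{-4*t}/2], [t*(t - 5)*e^{-4*t}, (t^2 - 6*t + 2)*e^{-4*t}/2, t*(4 - t)*e^{-4*t}/2], [t*(1 - t)*e^{-4*t}, t*(2 - t)*e^{-4*t}/2, (t^2 + 2)*e^{-4*t}/2]]

A has Jordan form J = [[-4, 1, 0], [0, -4, 1], [0, 0, -4]] with A = PJP^{-1}, so e^{tA} = P e^{tJ} P^{-1}.

For a Jordan block J_k(λ), e^{tJ_k(λ)} = e^{λt} · (I + tN + t^2 N^2/2! + ... + t^{k-1} N^{k-1}/(k-1)!) where N is the nilpotent superdiagonal part.

Assembling the blocks and conjugating back gives the entries of e^{tA} as shown above.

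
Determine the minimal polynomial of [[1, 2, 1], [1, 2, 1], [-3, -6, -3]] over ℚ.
The characteristic polynomial factors as x^3. The minimal polynomial is ∏(x - λ)^{k_λ} where k_λ is the size of the largest Jordan block at λ.

For λ = 0: rank(A) = 1, and the largest Jordan block has size 2 (the smallest k with rank(A^k) = rank(A^(k+1))).

So m_A(x) = x^2.

m_A(x) = x^2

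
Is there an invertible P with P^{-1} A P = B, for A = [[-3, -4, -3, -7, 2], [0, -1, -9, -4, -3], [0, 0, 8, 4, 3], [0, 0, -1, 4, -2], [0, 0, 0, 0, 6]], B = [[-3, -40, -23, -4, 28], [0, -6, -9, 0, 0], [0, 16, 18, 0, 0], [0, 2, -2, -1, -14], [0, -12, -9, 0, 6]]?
Both have characteristic polynomial (x - 6)^3(x + 1)(x + 3), but the minimal polynomial of A is (x - 6)^3(x + 1)(x + 3) while the minimal polynomial of B is (x - 6)^2(x + 1)(x + 3). The minimal polynomial is a similarity invariant, so A and B are not similar.

No.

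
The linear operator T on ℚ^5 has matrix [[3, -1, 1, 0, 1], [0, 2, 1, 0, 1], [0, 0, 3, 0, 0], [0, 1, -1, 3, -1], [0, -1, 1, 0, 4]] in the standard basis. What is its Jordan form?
The characteristic polynomial is det(xI - A) = (x - 3)^5, so the eigenvalues are 3 (algebraic multiplicity 5).

For λ = 3: rank(A - 3I) = 1, rank((A - 3I)^2) = 0. The eigenspace has dimension 5 - 1 = 4, so there are 4 Jordan blocks; the rank sequence gives block sizes [2, 1, 1, 1].

Assembling the blocks gives the Jordan form J above.

J = [[3, 1, 0, 0, 0], [0, 3, 0, 0, 0], [0, 0, 3, 0, 0], [0, 0, 0, 3, 0], [0, 0, 0, 0, 3]]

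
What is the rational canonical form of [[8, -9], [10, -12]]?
The invariant factors of A (the non-unit diagonal entries of the Smith normal form of xI - A over ℚ[x]) are x^2 + 4x - 6, each dividing the next. The characteristic polynomial is their product, x^2 + 4x - 6.

The rational canonical form is the block-diagonal matrix of companion matrices C(f_i):
R = [[0, 6], [1, -4]].

Note the characteristic polynomial does not split into linear factors over ℚ, so A has no Jordan form over ℚ; the rational canonical form exists over any field.

R = [[0, 6], [1, -4]]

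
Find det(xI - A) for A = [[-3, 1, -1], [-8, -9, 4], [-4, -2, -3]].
xI - A = [[x + 3, -1, 1], [8, x + 9, -4], [4, 2, x + 3]].

Expanding det(xI - A) along the first row:
det(xI - A) = + (x + 3)·det([[x + 9, -4], [2, x + 3]]) - (-1)·det([[8, -4], [4, x + 3]]) + (1)·det([[8, x + 9], [4, 2]]).

Evaluating gives χ_A(x) = x^3 + 15x^2 + 75x + 125 = (x + 5)^3.

χ_A(x) = (x + 5)^3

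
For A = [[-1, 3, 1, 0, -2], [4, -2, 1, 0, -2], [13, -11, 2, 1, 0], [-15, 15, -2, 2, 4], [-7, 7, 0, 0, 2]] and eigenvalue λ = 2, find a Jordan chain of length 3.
v_1 = [[0, 0, -2, 1, -1]]^T, v_2 = [[0, 0, 1, 0, 0]]^T, v_3 = [[1, 1, 0, -2, 0]]^T

We seek v_1 ∈ ker((A - 2I)^3) \ ker((A - 2I)^2), then set v_{i+1} = (A - 2I) v_i.

One such chain is v_1 = [[0, 0, -2, 1, -1]]^T, v_2 = [[0, 0, 1, 0, 0]]^T, v_3 = [[1, 1, 0, -2, 0]]^T. Check: (A - 2I) v_3 = [[0, 0, 0, 0, 0]]^T = 0.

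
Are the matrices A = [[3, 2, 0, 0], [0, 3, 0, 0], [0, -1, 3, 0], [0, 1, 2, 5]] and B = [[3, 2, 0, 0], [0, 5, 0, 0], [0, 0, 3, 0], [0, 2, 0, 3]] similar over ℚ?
No.

Both have characteristic polynomial (x - 5)(x - 3)^3, but the minimal polynomial of A is (x - 5)(x - 3)^2 while the minimal polynomial of B is (x - 5)(x - 3). The minimal polynomial is a similarity invariant, so A and B are not similar.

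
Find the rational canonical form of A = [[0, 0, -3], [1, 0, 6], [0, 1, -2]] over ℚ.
R = [[0, 0, -3], [1, 0, 6], [0, 1, -2]]

The invariant factors of A (the non-unit diagonal entries of the Smith normal form of xI - A over ℚ[x]) are (x - 1)(x^2 + 3x - 3), each dividing the next. The characteristic polynomial is their product, (x - 1)(x^2 + 3x - 3).

The rational canonical form is the block-diagonal matrix of companion matrices C(f_i):
R = [[0, 0, -3], [1, 0, 6], [0, 1, -2]].

Note the characteristic polynomial does not split into linear factors over ℚ, so A has no Jordan form over ℚ; the rational canonical form exists over any field.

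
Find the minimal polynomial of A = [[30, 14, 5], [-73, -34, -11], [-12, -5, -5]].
m_A(x) = (x + 3)^3

The characteristic polynomial factors as (x + 3)^3. The minimal polynomial is ∏(x - λ)^{k_λ} where k_λ is the size of the largest Jordan block at λ.

For λ = -3: rank(A + 3I) = 2, and the largest Jordan block has size 3 (the smallest k with rank((A + 3I)^k) = rank((A + 3I)^(k+1))).

So m_A(x) = (x + 3)^3.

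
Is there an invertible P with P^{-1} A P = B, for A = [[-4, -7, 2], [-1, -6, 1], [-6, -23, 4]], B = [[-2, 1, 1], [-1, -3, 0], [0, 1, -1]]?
Two matrices over a field are similar if and only if they have the same invariant factors.

Both A and B have characteristic polynomial (x + 2)^3 and minimal polynomial (x + 2)^3. Computing further, both have invariant factors (x + 2)^3. Hence A and B are similar.

Yes.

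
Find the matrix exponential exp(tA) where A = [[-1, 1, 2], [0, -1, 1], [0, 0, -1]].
e^{tA} = [[e^{-t}, t*e^{-t}, t*(t + 4)*e^{-t}/2], [0, e^{-t}, t*e^{-t}], [0, 0, e^{-t}]]

A has Jordan form J = [[-1, 1, 0], [0, -1, 1], [0, 0, -1]] with A = PJP^{-1}, so e^{tA} = P e^{tJ} P^{-1}.

For a Jordan block J_k(λ), e^{tJ_k(λ)} = e^{λt} · (I + tN + t^2 N^2/2! + ... + t^{k-1} N^{k-1}/(k-1)!) where N is the nilpotent superdiagonal part.

Assembling the blocks and conjugating back gives the entries of e^{tA} as shown above.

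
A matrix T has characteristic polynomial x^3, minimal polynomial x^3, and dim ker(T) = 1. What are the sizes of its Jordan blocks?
Jordan blocks: (0, 3)

λ = 0: algebraic multiplicity 3 (exponent in χ_T), largest block size 3 (exponent in m_T), 1 block (geometric multiplicity). This forces block sizes [3].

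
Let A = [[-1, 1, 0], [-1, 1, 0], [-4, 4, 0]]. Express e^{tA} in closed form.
e^{tA} = [[1 - t, t, 0], [-t, t + 1, 0], [-4*t, 4*t, 1]]

A has Jordan form J = [[0, 1, 0], [0, 0, 0], [0, 0, 0]] with A = PJP^{-1}, so e^{tA} = P e^{tJ} P^{-1}.

For a Jordan block J_k(λ), e^{tJ_k(λ)} = e^{λt} · (I + tN + t^2 N^2/2! + ... + t^{k-1} N^{k-1}/(k-1)!) where N is the nilpotent superdiagonal part.

Assembling the blocks and conjugating back gives the entries of e^{tA} as shown above.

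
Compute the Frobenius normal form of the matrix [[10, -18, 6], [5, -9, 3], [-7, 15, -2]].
The invariant factors of A (the non-unit diagonal entries of the Smith normal form of xI - A over ℚ[x]) are x(x^2 + x - 5), each dividing the next. The characteristic polynomial is their product, x(x^2 + x - 5).

The rational canonical form is the block-diagonal matrix of companion matrices C(f_i):
R = [[0, 0, 0], [1, 0, 5], [0, 1, -1]].

Note the characteristic polynomial does not split into linear factors over ℚ, so A has no Jordan form over ℚ; the rational canonical form exists over any field.

R = [[0, 0, 0], [1, 0, 5], [0, 1, -1]]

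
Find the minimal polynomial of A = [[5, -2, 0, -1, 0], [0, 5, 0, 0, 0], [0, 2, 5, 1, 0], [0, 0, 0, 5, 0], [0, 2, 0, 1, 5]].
m_A(x) = (x - 5)^2

The characteristic polynomial factors as (x - 5)^5. The minimal polynomial is ∏(x - λ)^{k_λ} where k_λ is the size of the largest Jordan block at λ.

For λ = 5: rank(A - 5I) = 1, and the largest Jordan block has size 2 (the smallest k with rank((A - 5I)^k) = rank((A - 5I)^(k+1))).

So m_A(x) = (x - 5)^2.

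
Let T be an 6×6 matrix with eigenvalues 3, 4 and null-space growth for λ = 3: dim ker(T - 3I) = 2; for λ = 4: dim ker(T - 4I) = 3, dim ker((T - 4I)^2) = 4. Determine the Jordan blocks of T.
Jordan blocks: (3, 1), (3, 1), (4, 2), (4, 1), (4, 1)

λ = 3: successive nullity increments [2] count blocks of size ≥ k; block sizes are [1, 1].
λ = 4: successive nullity increments [3, 1] count blocks of size ≥ k; block sizes are [2, 1, 1].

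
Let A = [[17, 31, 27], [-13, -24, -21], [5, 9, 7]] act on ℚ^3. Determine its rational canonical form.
R = [[0, 0, 4], [1, 0, 0], [0, 1, 0]]

The invariant factors of A (the non-unit diagonal entries of the Smith normal form of xI - A over ℚ[x]) are x^3 - 4, each dividing the next. The characteristic polynomial is their product, x^3 - 4.

The rational canonical form is the block-diagonal matrix of companion matrices C(f_i):
R = [[0, 0, 4], [1, 0, 0], [0, 1, 0]].

Note the characteristic polynomial does not split into linear factors over ℚ, so A has no Jordan form over ℚ; the rational canonical form exists over any field.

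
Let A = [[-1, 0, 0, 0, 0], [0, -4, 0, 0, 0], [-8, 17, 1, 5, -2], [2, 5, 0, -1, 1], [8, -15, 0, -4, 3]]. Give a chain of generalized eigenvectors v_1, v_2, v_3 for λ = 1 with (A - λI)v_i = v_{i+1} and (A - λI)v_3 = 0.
v_1 = [[0, 0, -1, 0, 1]]^T, v_2 = [[0, 0, -2, 1, 2]]^T, v_3 = [[0, 0, 1, 0, 0]]^T

We seek v_1 ∈ ker((A - I)^3) \ ker((A - I)^2), then set v_{i+1} = (A - I) v_i.

One such chain is v_1 = [[0, 0, -1, 0, 1]]^T, v_2 = [[0, 0, -2, 1, 2]]^T, v_3 = [[0, 0, 1, 0, 0]]^T. Check: (A - I) v_3 = [[0, 0, 0, 0, 0]]^T = 0.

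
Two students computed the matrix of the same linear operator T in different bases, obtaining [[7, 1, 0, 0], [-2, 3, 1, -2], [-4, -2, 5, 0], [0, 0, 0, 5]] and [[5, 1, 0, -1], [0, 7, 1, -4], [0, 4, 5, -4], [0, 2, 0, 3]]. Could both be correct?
Yes.

Two matrices over a field are similar if and only if they have the same invariant factors.

Both A and B have characteristic polynomial (x - 5)^4 and minimal polynomial (x - 5)^3. Computing further, both have invariant factors x - 5, (x - 5)^3. Hence A and B are similar.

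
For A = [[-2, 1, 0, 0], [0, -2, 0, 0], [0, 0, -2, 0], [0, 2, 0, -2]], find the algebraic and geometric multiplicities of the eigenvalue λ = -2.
The characteristic polynomial is (x + 2)^4, so the factor x + 2 appears with exponent 4: the algebraic multiplicity is 4.

rank(A + 2I) = 1, so the eigenspace has dimension 4 - 1 = 3: the geometric multiplicity is 3.

Since 3 < 4, A is not diagonalizable.

algebraic multiplicity 4, geometric multiplicity 3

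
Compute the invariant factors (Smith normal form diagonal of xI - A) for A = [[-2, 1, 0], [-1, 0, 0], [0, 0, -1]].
The Jordan structure of A has elementary divisors (x + 1)^2, (x + 1). Arranging the block sizes at each eigenvalue in decreasing order and taking row products gives the invariant factors.

Invariant factors (smallest first, each dividing the next): x + 1, (x + 1)^2.

Check: the last factor (x + 1)^2 is the minimal polynomial, and the product (x + 1)^3 is the characteristic polynomial.

x + 1, (x + 1)^2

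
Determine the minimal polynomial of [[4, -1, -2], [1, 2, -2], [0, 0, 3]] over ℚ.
The characteristic polynomial factors as (x - 3)^3. The minimal polynomial is ∏(x - λ)^{k_λ} where k_λ is the size of the largest Jordan block at λ.

For λ = 3: rank(A - 3I) = 1, and the largest Jordan block has size 2 (the smallest k with rank((A - 3I)^k) = rank((A - 3I)^(k+1))).

So m_A(x) = (x - 3)^2.

m_A(x) = (x - 3)^2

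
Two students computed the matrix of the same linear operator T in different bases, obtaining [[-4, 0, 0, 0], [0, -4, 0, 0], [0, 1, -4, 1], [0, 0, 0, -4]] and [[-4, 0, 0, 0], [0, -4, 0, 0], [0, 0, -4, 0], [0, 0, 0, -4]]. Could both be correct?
Both have characteristic polynomial (x + 4)^4, but the minimal polynomial of A is (x + 4)^2 while the minimal polynomial of B is x + 4. The minimal polynomial is a similarity invariant, so A and B are not similar.

No.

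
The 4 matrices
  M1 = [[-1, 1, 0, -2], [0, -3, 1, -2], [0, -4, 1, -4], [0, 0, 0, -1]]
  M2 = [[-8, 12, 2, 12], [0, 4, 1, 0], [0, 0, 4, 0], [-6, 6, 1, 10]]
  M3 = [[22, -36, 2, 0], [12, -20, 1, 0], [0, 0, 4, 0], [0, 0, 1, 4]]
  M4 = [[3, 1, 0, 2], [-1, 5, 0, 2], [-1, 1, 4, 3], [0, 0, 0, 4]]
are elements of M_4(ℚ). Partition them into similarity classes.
3 classes: {M1}, {M2, M3}, {M4}

Characteristic polynomials: χ_{M1} = (x + 1)^4, χ_{M2} = (x - 4)^3(x + 2), χ_{M3} = (x - 4)^3(x + 2), χ_{M4} = (x - 4)^4.

{M1}: invariant factors x + 1, (x + 1)^3.

{M2, M3}: invariant factors x - 4, (x - 4)^2(x + 2).

{M4}: invariant factors (x - 4)^2, (x - 4)^2.

Matrices are similar if and only if their invariant-factor lists agree; the partition into similarity classes is {M1}, {M2, M3}, {M4}.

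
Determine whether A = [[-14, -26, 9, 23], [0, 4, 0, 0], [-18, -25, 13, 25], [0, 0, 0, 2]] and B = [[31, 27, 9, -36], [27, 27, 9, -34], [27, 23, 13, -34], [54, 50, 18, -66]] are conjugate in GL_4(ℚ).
Both have characteristic polynomial (x - 4)^2(x - 2)(x + 5), but the minimal polynomial of A is (x - 4)^2(x - 2)(x + 5) while the minimal polynomial of B is (x - 4)(x - 2)(x + 5). The minimal polynomial is a similarity invariant, so A and B are not similar.

No.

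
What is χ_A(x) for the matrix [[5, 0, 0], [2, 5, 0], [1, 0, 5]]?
χ_A(x) = (x - 5)^3

xI - A = [[x - 5, 0, 0], [-2, x - 5, 0], [-1, 0, x - 5]].

Expanding det(xI - A) along the first row:
det(xI - A) = + (x - 5)·det([[x - 5, 0], [0, x - 5]]) - (0)·det([[-2, 0], [-1, x - 5]]) + (0)·det([[-2, x - 5], [-1, 0]]).

Evaluating gives χ_A(x) = x^3 - 15x^2 + 75x - 125 = (x - 5)^3.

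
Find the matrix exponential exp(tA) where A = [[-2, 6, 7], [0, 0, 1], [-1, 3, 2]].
A has Jordan form J = [[0, 1, 0], [0, 0, 1], [0, 0, 0]] with A = PJP^{-1}, so e^{tA} = P e^{tJ} P^{-1}.

For a Jordan block J_k(λ), e^{tJ_k(λ)} = e^{λt} · (I + tN + t^2 N^2/2! + ... + t^{k-1} N^{k-1}/(k-1)!) where N is the nilpotent superdiagonal part.

Assembling the blocks and conjugating back gives the entries of e^{tA} as shown above.

e^{tA} = [[-3*t^2/2 - 2*t + 1, 3*t*(3*t + 4)/2, t*(3*t + 7)], [-t^2/2, 3*t^2/2 + 1, t*(t + 1)], [-t, 3*t, 2*t + 1]]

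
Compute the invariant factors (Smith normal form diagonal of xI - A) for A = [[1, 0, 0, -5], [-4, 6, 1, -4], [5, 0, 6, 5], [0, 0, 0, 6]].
x - 6, (x - 6)^2(x - 1)

The Jordan structure of A has elementary divisors (x - 1), (x - 6)^2, (x - 6). Arranging the block sizes at each eigenvalue in decreasing order and taking row products gives the invariant factors.

Invariant factors (smallest first, each dividing the next): x - 6, (x - 6)^2(x - 1).

Check: the last factor (x - 6)^2(x - 1) is the minimal polynomial, and the product (x - 6)^3(x - 1) is the characteristic polynomial.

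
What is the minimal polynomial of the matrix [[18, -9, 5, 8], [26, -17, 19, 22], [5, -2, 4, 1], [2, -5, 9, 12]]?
The characteristic polynomial factors as (x - 6)^3(x + 1). The minimal polynomial is ∏(x - λ)^{k_λ} where k_λ is the size of the largest Jordan block at λ.

For λ = -1: rank(A + I) = 3, and the largest Jordan block has size 1 (the smallest k with rank((A + I)^k) = rank((A + I)^(k+1))).
For λ = 6: rank(A - 6I) = 2, and the largest Jordan block has size 2 (the smallest k with rank((A - 6I)^k) = rank((A - 6I)^(k+1))).

So m_A(x) = (x - 6)^2(x + 1).

m_A(x) = (x - 6)^2(x + 1)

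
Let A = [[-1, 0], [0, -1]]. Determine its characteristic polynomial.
xI - A = [[x + 1, 0], [0, x + 1]].

Expanding det(xI - A) along the first row:
det(xI - A) = + (x + 1)·det([[x + 1]]) - (0)·det([[0]]).

Evaluating gives χ_A(x) = x^2 + 2x + 1 = (x + 1)^2.

χ_A(x) = (x + 1)^2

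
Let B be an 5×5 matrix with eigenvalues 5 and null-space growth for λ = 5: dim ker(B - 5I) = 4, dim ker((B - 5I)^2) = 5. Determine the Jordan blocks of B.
Jordan blocks: (5, 2), (5, 1), (5, 1), (5, 1)

λ = 5: successive nullity increments [4, 1] count blocks of size ≥ k; block sizes are [2, 1, 1, 1].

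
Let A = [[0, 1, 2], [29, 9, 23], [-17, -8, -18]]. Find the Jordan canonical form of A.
The characteristic polynomial is det(xI - A) = (x + 3)^3, so the eigenvalues are -3 (algebraic multiplicity 3).

For λ = -3: rank(A + 3I) = 2, rank((A + 3I)^2) = 1, rank((A + 3I)^3) = 0. The eigenspace has dimension 3 - 2 = 1, so there is 1 Jordan block; the rank sequence gives block sizes [3].

Assembling the blocks gives the Jordan form J above.

J = [[-3, 1, 0], [0, -3, 1], [0, 0, -3]]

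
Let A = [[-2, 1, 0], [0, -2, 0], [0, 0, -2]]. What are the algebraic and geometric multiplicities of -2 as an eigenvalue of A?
algebraic multiplicity 3, geometric multiplicity 2

The characteristic polynomial is (x + 2)^3, so the factor x + 2 appears with exponent 3: the algebraic multiplicity is 3.

rank(A + 2I) = 1, so the eigenspace has dimension 3 - 1 = 2: the geometric multiplicity is 2.

Since 2 < 3, A is not diagonalizable.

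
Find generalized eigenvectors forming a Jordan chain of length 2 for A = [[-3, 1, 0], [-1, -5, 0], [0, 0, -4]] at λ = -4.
v_1 = [[0, 1, 0]]^T, v_2 = [[1, -1, 0]]^T

We seek v_1 ∈ ker((A + 4I)^2) \ ker(A + 4I), then set v_{i+1} = (A + 4I) v_i.

One such chain is v_1 = [[0, 1, 0]]^T, v_2 = [[1, -1, 0]]^T. Check: (A + 4I) v_2 = [[0, 0, 0]]^T = 0.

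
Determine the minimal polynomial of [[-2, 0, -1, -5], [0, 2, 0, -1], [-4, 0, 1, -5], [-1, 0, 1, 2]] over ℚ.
m_A(x) = (x - 2)^3(x + 3)

The characteristic polynomial factors as (x - 2)^3(x + 3). The minimal polynomial is ∏(x - λ)^{k_λ} where k_λ is the size of the largest Jordan block at λ.

For λ = -3: rank(A + 3I) = 3, and the largest Jordan block has size 1 (the smallest k with rank((A + 3I)^k) = rank((A + 3I)^(k+1))).
For λ = 2: rank(A - 2I) = 3, and the largest Jordan block has size 3 (the smallest k with rank((A - 2I)^k) = rank((A - 2I)^(k+1))).

So m_A(x) = (x - 2)^3(x + 3).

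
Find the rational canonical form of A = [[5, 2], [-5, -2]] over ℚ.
The invariant factors of A (the non-unit diagonal entries of the Smith normal form of xI - A over ℚ[x]) are x(x - 3), each dividing the next. The characteristic polynomial is their product, x(x - 3).

The rational canonical form is the block-diagonal matrix of companion matrices C(f_i):
R = [[0, 0], [1, 3]].

R = [[0, 0], [1, 3]]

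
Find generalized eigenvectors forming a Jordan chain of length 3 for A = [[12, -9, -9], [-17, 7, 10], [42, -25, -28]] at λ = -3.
v_1 = [[1, -1, 3]]^T, v_2 = [[-3, 3, -8]]^T, v_3 = [[0, 1, -1]]^T

We seek v_1 ∈ ker((A + 3I)^3) \ ker((A + 3I)^2), then set v_{i+1} = (A + 3I) v_i.

One such chain is v_1 = [[1, -1, 3]]^T, v_2 = [[-3, 3, -8]]^T, v_3 = [[0, 1, -1]]^T. Check: (A + 3I) v_3 = [[0, 0, 0]]^T = 0.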